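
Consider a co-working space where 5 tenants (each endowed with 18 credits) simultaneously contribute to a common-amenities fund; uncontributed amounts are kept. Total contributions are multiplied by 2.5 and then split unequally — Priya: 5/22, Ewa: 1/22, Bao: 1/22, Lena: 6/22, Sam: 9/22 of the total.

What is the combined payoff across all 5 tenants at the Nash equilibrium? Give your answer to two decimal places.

117.00 credits

Player j's private return per contributed unit is 2.5 × (j's share). Contributing is weakly dominant for j when that share is at least 1/2.5 = 0.4000, and contributing 0 is dominant otherwise.
Only Sam (9/22) clears that bar, contributing 18; the remaining 4 contribute 0. Total contributed: 18.
The common-amenities fund pays out 2.5 × 18 = 45.00 in total (split across the unequal shares, but the aggregate is all that matters for the group sum).
The 4 free-riders keep 18 each, adding 72. Group total = 72 + 45.00 = 117.00.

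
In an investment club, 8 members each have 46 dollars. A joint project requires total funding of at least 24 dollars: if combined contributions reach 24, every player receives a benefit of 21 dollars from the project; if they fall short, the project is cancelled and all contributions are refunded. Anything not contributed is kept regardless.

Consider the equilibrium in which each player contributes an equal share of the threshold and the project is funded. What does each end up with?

64 dollars

Equal share of the threshold: 24/8 = 3.
At this profile no one gains by cutting their contribution: any cut drops the total below 24, the project is cancelled, contributions are refunded, and the deviator ends with 46, which is less than 46 − 3 + 21 = 64. Contributing more than 3 just wastes the excess. So contributing exactly 3 is a best response.
Each player's payoff: 46 − 3 + 21 = 64.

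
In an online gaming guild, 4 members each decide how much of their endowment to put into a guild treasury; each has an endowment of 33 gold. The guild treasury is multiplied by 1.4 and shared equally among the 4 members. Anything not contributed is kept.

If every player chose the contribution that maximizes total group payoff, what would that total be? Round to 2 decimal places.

Each contributed unit returns 1.400 to the group as a whole (0.3500 to each of 4 players), which exceeds 1, so the social optimum is full contribution: group total = 1.400 × 132 = 184.80.

184.80 gold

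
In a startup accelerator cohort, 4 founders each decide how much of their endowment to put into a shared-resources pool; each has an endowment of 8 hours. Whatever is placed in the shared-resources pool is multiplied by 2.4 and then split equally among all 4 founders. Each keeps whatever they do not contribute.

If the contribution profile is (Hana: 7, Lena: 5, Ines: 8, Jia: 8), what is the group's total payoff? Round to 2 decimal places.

71.20 hours

Total contributed: 7 + 5 + 8 + 8 = 28; total kept: 4 × 8 − 28 = 4.
The shared-resources pool pays out 2.4 × 28 = 67.20 in aggregate.
Group total = 4 + 67.20 = 71.20.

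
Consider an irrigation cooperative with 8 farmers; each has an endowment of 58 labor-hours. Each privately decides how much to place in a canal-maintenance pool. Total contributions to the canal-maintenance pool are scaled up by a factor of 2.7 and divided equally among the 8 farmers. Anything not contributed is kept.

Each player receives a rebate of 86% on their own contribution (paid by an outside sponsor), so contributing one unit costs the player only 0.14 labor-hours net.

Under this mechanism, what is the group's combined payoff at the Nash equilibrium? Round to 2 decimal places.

1651.84 labor-hours

Under the mechanism each unit contributed yields (2.7/8) / 0.14 = 2.4107 back to its contributor per unit of net cost, which exceeds 1, making full contribution the dominant choice for everyone.
So the Nash equilibrium is full contribution by all 8; the group earns 8 × (58 × 0.86 + 2.7 × 58) = 1651.84.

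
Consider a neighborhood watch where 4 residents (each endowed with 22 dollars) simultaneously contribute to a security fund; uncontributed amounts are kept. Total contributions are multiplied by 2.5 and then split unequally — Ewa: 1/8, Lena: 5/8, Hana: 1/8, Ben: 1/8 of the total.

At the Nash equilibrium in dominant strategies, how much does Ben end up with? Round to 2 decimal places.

For player j, contributing a unit is worthwhile iff 2.5 × (j's share) ≥ 1, i.e. iff j's share is at least 0.4000.
Only Lena (5/8) clears that bar, contributing 22; the remaining 3 contribute 0. Total contributed: 22.
Ben keeps 22 and receives 2.5 × 22 × 1/8 = 6.88 from the security fund, for a payoff of 28.88.

28.88 dollars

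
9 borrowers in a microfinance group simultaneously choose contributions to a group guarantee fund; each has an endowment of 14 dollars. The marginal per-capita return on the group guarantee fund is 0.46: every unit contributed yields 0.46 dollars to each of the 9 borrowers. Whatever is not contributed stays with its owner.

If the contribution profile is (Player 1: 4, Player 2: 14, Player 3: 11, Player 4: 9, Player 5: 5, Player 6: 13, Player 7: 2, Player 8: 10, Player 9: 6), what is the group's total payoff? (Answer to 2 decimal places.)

358.36 dollars

Total contributed: 4 + 14 + 11 + 9 + 5 + 13 + 2 + 10 + 6 = 74; total kept: 9 × 14 − 74 = 52.
The group guarantee fund pays out 0.46 × 9 × 74 = 306.36 in aggregate.
Group total = 52 + 306.36 = 358.36.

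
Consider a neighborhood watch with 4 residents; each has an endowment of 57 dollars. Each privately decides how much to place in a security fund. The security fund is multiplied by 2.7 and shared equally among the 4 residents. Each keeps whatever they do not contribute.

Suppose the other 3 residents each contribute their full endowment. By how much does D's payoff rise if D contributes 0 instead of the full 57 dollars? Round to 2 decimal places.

Switching from a contribution of 57 to 0 lets D keep an extra 57 dollars, but lowers the security fund by 57, which costs D their own share of that drop: 2.7/4 × 57 = 38.47.
Net gain = 57 − 38.47 = 18.53. The private return per contributed unit (0.6750) is below 1, so free-riding is indeed the best response regardless of what the others do.

18.53 dollars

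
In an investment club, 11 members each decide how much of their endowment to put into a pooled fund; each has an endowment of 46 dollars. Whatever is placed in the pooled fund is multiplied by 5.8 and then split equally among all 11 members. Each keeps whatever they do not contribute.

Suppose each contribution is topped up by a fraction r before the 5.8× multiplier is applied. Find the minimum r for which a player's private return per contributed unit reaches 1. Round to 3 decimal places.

0.897

With matching at rate r, one contributed unit becomes (1 + r) in the pooled fund and returns 5.8 × (1 + r) / 11 to the contributor.
Setting this equal to 1: 1 + r = 11/5.8 = 1.8966.
So the minimum matching rate is r = 1.8966 − 1 = 0.897.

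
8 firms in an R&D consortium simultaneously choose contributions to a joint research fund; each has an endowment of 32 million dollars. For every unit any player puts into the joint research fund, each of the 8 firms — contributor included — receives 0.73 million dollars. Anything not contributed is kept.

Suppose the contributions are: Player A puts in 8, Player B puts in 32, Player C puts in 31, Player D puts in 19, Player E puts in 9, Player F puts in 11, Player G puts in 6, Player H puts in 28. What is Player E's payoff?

128.12 million dollars

Total contributed: 8 + 32 + 31 + 19 + 9 + 11 + 6 + 28 = 144.
Each receives 0.73 × 144 = 105.12 from the joint research fund.
Player E keeps 32 − 9 = 23, so Player E's payoff is 23 + 105.12 = 128.12.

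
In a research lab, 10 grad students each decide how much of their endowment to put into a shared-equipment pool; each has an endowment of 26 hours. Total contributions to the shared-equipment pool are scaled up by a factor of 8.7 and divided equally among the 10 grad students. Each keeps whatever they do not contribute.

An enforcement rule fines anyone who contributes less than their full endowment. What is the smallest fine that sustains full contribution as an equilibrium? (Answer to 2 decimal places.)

3.38 hours

Given the others contribute fully, the best deviation is to contribute 0 (any partial contribution still incurs the fine and gives up units whose private return 0.8700 is below 1).
Deviating from 26 to 0 saves 26 hours but forfeits the deviator's share of the drop in the shared-equipment pool: 8.7/10 × 26 = 22.62.
So the deviation gain is 26 − 22.62 = 3.38, and the fine must be at least 3.38 hours to wipe it out.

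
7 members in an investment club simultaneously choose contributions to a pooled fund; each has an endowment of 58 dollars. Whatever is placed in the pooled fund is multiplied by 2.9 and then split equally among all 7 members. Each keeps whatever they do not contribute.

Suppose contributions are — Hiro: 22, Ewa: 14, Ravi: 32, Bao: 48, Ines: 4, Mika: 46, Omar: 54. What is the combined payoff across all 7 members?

824.00 dollars

Total contributed: 22 + 14 + 32 + 48 + 4 + 46 + 54 = 220; total kept: 7 × 58 − 220 = 186.
The pooled fund pays out 2.9 × 220 = 638.00 in aggregate.
Group total = 186 + 638.00 = 824.00.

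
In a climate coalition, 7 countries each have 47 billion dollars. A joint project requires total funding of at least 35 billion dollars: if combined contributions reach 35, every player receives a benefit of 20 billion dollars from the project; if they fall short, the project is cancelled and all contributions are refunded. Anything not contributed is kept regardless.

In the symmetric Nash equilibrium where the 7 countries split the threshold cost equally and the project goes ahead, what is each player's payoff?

62 billion dollars

Equal share of the threshold: 35/7 = 5.
At this profile no one gains by cutting their contribution: any cut drops the total below 35, the project is cancelled, contributions are refunded, and the deviator ends with 47, which is less than 47 − 5 + 20 = 62. Contributing more than 5 just wastes the excess. So contributing exactly 5 is a best response.
Each player's payoff: 47 − 5 + 20 = 62.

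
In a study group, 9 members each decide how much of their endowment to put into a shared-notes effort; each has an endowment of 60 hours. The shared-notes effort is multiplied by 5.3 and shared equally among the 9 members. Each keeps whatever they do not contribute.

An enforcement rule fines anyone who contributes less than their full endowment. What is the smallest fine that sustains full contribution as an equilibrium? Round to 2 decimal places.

Given the others contribute fully, the best deviation is to contribute 0 (any partial contribution still incurs the fine and gives up units whose private return 0.5889 is below 1).
Deviating from 60 to 0 saves 60 hours but forfeits the deviator's share of the drop in the shared-notes effort: 5.3/9 × 60 = 35.33.
So the deviation gain is 60 − 35.33 = 24.67, and the fine must be at least 24.67 hours to wipe it out.

24.67 hours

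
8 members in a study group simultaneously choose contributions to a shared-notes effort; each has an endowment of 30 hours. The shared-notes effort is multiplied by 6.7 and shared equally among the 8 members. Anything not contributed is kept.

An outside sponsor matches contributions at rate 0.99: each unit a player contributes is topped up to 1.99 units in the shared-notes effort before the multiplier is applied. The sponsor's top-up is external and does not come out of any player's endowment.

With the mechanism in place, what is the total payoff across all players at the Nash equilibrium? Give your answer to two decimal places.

Under the mechanism each unit contributed yields 6.7 × 1.99 / 8 = 1.6666 back to its contributor per unit of net cost, which exceeds 1, making full contribution the dominant choice for everyone.
So the Nash equilibrium is full contribution by all 8; the group earns 6.7 × 1.99 × 240 = 3199.92.

3199.92 hours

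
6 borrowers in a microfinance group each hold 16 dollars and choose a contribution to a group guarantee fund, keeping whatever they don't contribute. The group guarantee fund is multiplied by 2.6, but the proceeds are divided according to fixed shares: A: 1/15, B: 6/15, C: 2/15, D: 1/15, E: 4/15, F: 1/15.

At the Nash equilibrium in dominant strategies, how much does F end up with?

Each unit j contributes comes back to j as 2.6 × (j's share), so j prefers to contribute only if that share exceeds 1/2.6 = 0.3846; otherwise keeping the unit dominates.
Only B (6/15) clears that bar, contributing 16; the remaining 5 contribute 0. Total contributed: 16.
F keeps 16 and receives 2.6 × 16 × 1/15 = 2.77 from the group guarantee fund, for a payoff of 18.77.

18.77 dollars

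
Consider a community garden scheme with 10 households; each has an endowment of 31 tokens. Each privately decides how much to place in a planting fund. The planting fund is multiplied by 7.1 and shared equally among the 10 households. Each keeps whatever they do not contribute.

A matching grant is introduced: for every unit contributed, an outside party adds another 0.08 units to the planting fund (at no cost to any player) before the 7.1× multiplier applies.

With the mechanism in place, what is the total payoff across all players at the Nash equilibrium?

310.00 tokens

Even with the mechanism, each unit contributed returns only 7.1 × 1.08 / 10 = 0.7668 per unit of net cost, so contributing nothing is still dominant.
At the Nash equilibrium no one contributes; group total payoff = 10 × 31 = 310.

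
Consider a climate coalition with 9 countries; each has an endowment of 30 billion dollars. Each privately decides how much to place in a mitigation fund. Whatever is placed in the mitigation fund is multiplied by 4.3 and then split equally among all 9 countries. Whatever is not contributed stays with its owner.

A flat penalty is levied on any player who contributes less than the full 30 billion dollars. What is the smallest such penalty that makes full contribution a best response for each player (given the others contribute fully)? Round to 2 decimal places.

15.67 billion dollars

Given the others contribute fully, the best deviation is to contribute 0 (any partial contribution still incurs the fine and gives up units whose private return 0.4778 is below 1).
Deviating from 30 to 0 saves 30 billion dollars but forfeits the deviator's share of the drop in the mitigation fund: 4.3/9 × 30 = 14.33.
So the deviation gain is 30 − 14.33 = 15.67, and the fine must be at least 15.67 billion dollars to wipe it out.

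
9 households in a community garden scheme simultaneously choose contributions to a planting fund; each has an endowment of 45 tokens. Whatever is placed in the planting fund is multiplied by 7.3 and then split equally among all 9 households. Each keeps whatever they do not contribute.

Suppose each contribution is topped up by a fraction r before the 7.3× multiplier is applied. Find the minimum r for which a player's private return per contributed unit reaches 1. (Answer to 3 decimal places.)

0.233

With matching at rate r, one contributed unit becomes (1 + r) in the planting fund and returns 7.3 × (1 + r) / 9 to the contributor.
Setting this equal to 1: 1 + r = 9/7.3 = 1.2329.
So the minimum matching rate is r = 1.2329 − 1 = 0.233.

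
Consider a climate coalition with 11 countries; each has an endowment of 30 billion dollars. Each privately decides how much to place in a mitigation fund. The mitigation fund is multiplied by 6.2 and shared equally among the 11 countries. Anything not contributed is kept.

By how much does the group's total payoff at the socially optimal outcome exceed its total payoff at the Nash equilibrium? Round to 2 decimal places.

Each contributed unit returns 6.2/11 = 0.5636 to its contributor — below 1 — so contributing 0 is dominant for every player. At the Nash equilibrium everyone keeps their 30, and the group total is 11 × 30 = 330.
Each contributed unit returns 6.200 to the group as a whole (0.5636 to each of 11 players), which exceeds 1, so the social optimum is full contribution: group total = 6.200 × 330 = 2046.00.
Efficiency loss = 2046.00 − 330 = 1716.00.

1716.00 billion dollars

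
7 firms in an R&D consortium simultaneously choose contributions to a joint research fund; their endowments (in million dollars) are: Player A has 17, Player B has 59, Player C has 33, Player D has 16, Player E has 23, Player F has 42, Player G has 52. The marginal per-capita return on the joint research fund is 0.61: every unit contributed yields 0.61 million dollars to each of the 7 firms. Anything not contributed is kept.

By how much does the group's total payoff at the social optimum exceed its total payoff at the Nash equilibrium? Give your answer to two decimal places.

The private return per contributed unit is 0.61 < 1 for everyone, so the Nash equilibrium is zero contribution and the group total is Σ E_j = 17 + 59 + 33 + 16 + 23 + 42 + 52 = 242.
Each contributed unit returns 4.270 to the group, so the social optimum is full contribution by everyone: group total = 4.270 × 242 = 1033.34.
Efficiency loss = (4.270 − 1) × 242 = 791.34.

791.34 million dollars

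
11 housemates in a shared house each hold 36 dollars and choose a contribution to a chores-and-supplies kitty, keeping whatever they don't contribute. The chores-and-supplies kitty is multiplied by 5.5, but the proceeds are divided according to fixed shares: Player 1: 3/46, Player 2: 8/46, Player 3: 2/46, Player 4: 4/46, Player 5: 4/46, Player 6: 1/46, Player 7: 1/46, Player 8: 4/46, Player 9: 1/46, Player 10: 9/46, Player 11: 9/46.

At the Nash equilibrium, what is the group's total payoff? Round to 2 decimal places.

720.00 dollars

Each unit j contributes comes back to j as 5.5 × (j's share), so j prefers to contribute only if that share exceeds 1/5.5 = 0.1818; otherwise keeping the unit dominates.
The shares above 0.1818 belong to Player 10 and Player 11, contributing 36 each; the remaining 9 contribute 0. Total contributed: 72.
The chores-and-supplies kitty pays out 5.5 × 72 = 396.00 in total (split across the unequal shares, but the aggregate is all that matters for the group sum).
The 9 free-riders keep 36 each, adding 324. Group total = 324 + 396.00 = 720.00.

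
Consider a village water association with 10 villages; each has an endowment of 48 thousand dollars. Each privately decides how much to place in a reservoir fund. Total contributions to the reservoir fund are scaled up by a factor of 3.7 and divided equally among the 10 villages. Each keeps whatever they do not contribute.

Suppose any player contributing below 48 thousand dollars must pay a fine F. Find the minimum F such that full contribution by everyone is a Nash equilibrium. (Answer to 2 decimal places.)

30.24 thousand dollars

Given the others contribute fully, the best deviation is to contribute 0 (any partial contribution still incurs the fine and gives up units whose private return 0.3700 is below 1).
Deviating from 48 to 0 saves 48 thousand dollars but forfeits the deviator's share of the drop in the reservoir fund: 3.7/10 × 48 = 17.76.
So the deviation gain is 48 − 17.76 = 30.24, and the fine must be at least 30.24 thousand dollars to wipe it out.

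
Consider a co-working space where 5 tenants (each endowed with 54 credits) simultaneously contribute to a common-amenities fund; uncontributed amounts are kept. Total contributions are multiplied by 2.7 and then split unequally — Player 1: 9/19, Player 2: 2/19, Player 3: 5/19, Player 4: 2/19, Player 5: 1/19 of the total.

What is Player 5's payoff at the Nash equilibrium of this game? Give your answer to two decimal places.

Player j's private return per contributed unit is 2.7 × (j's share). Contributing is weakly dominant for j when that share is at least 1/2.7 = 0.3704, and contributing 0 is dominant otherwise.
Player 1 alone (share 9/19) is above the threshold, contributing 54; the remaining 4 contribute 0. Total contributed: 54.
Player 5 keeps 54 and receives 2.7 × 54 × 1/19 = 7.67 from the common-amenities fund, for a payoff of 61.67.

61.67 credits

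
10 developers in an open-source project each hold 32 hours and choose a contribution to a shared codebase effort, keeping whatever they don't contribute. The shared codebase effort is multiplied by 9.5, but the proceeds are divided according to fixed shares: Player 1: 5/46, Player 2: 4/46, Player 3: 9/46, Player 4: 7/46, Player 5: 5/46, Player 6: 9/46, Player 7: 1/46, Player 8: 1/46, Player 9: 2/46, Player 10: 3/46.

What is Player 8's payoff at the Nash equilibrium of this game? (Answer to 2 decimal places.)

Each unit j contributes comes back to j as 9.5 × (j's share), so j prefers to contribute only if that share exceeds 1/9.5 = 0.1053; otherwise keeping the unit dominates.
The shares above 0.1053 belong to Player 1, Player 3, Player 4, Player 5 and Player 6, contributing 32 each; the remaining 5 contribute 0. Total contributed: 160.
Player 8 keeps 32 and receives 9.5 × 160 × 1/46 = 33.04 from the shared codebase effort, for a payoff of 65.04.

65.04 hours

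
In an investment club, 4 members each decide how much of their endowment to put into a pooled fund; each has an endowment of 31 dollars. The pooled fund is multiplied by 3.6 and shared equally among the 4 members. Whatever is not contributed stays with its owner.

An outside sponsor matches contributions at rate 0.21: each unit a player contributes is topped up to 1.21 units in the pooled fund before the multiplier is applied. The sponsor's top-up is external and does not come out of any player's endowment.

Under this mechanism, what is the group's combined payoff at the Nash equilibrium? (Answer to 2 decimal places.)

The effective private return per unit is now 3.6 × 1.21 / 4 = 1.0890 > 1, so every player's dominant strategy flips to full contribution.
So the Nash equilibrium is full contribution by all 4; the group earns 3.6 × 1.21 × 124 = 540.14.

540.14 dollars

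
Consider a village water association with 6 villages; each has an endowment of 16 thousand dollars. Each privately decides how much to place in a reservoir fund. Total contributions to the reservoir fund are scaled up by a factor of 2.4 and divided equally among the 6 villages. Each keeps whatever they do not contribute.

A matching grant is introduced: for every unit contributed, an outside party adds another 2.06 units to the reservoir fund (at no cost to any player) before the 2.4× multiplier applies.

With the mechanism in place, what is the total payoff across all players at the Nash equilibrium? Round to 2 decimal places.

705.02 thousand dollars

The effective private return per unit is now 2.4 × 3.06 / 6 = 1.2240 > 1, so every player's dominant strategy flips to full contribution.
At the Nash equilibrium everyone contributes 16. Group total payoff = 2.4 × 3.06 × 96 = 705.02.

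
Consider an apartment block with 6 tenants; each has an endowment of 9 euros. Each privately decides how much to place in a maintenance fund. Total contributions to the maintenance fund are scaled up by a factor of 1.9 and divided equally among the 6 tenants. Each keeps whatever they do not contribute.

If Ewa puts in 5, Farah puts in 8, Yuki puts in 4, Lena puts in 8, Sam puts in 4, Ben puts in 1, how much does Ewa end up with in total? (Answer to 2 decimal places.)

Total contributed: 5 + 8 + 4 + 8 + 4 + 1 = 30.
Each receives 1.9 × 30 / 6 = 9.50 from the maintenance fund.
Ewa keeps 9 − 5 = 4, so Ewa's payoff is 4 + 9.50 = 13.50.

13.50 euros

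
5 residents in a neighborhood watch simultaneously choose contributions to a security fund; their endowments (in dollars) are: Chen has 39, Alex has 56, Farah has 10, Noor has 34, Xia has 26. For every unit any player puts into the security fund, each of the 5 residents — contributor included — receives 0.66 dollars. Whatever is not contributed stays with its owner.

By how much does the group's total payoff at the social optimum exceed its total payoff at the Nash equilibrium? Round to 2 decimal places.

379.50 dollars

The private return per contributed unit is 0.66 < 1 for everyone, so the Nash equilibrium is zero contribution and the group total is Σ E_j = 39 + 56 + 10 + 34 + 26 = 165.
Each contributed unit returns 3.300 to the group, so the social optimum is full contribution by everyone: group total = 3.300 × 165 = 544.50.
Efficiency loss = (3.300 − 1) × 165 = 379.50.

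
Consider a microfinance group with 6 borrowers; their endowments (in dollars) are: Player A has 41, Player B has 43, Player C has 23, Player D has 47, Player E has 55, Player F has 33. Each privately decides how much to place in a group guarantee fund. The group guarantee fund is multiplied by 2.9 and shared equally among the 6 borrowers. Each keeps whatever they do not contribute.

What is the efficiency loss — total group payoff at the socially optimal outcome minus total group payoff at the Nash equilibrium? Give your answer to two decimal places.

459.80 dollars

The private return per contributed unit is 2.9/6 = 0.4833 < 1 for every player regardless of endowment, so the Nash equilibrium is zero contribution and the group total is Σ E_j = 41 + 43 + 23 + 47 + 55 + 33 = 242.
Each contributed unit returns 2.900 to the group, so the social optimum is full contribution by everyone: group total = 2.900 × 242 = 701.80.
Efficiency loss = (2.900 − 1) × 242 = 459.80.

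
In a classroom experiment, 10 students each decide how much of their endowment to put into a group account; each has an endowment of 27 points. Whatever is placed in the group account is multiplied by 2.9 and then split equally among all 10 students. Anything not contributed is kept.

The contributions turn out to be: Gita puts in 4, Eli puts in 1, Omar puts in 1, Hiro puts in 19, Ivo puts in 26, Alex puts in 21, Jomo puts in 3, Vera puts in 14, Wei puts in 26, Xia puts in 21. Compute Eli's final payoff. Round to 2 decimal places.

Total contributed: 4 + 1 + 1 + 19 + 26 + 21 + 3 + 14 + 26 + 21 = 136.
Each receives 2.9 × 136 / 10 = 39.44 from the group account.
Eli keeps 27 − 1 = 26, so Eli's payoff is 26 + 39.44 = 65.44.

65.44 points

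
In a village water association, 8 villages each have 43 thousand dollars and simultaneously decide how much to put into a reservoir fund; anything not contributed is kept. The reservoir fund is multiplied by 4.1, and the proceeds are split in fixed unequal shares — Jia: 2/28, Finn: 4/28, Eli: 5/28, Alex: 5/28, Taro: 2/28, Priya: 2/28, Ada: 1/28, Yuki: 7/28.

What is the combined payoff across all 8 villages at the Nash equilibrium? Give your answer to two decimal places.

Player j's private return per contributed unit is 4.1 × (j's share). Contributing is weakly dominant for j when that share is at least 1/4.1 = 0.2439, and contributing 0 is dominant otherwise.
Only Yuki (7/28) clears that bar, contributing 43; the remaining 7 contribute 0. Total contributed: 43.
The reservoir fund pays out 4.1 × 43 = 176.30 in total (split across the unequal shares, but the aggregate is all that matters for the group sum).
The 7 free-riders keep 43 each, adding 301. Group total = 301 + 176.30 = 477.30.

477.30 thousand dollars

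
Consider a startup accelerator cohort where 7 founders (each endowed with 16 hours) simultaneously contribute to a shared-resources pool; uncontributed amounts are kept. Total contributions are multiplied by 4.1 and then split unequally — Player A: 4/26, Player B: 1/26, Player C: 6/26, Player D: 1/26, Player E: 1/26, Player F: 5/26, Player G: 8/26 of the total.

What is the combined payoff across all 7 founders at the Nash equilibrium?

A player with share s gets back 4.1·s per unit contributed, so full contribution is dominant for anyone with s > 1/4.1 = 0.2439 and zero contribution is dominant for anyone below.
Only Player G (8/26) clears that bar, contributing 16; the remaining 6 contribute 0. Total contributed: 16.
The shared-resources pool pays out 4.1 × 16 = 65.60 in total (split across the unequal shares, but the aggregate is all that matters for the group sum).
The 6 free-riders keep 16 each, adding 96. Group total = 96 + 65.60 = 161.60.

161.60 hours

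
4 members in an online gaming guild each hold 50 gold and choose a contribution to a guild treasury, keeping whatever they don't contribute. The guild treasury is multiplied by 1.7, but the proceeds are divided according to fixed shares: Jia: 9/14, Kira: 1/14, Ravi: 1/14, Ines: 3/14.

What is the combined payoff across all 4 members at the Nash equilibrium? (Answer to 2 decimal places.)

For player j, contributing a unit is worthwhile iff 1.7 × (j's share) ≥ 1, i.e. iff j's share is at least 0.5882.
The only share above 0.5882 is Jia's 9/14, contributing 50; the remaining 3 contribute 0. Total contributed: 50.
The guild treasury pays out 1.7 × 50 = 85.00 in total (split across the unequal shares, but the aggregate is all that matters for the group sum).
The 3 free-riders keep 50 each, adding 150. Group total = 150 + 85.00 = 235.00.

235.00 gold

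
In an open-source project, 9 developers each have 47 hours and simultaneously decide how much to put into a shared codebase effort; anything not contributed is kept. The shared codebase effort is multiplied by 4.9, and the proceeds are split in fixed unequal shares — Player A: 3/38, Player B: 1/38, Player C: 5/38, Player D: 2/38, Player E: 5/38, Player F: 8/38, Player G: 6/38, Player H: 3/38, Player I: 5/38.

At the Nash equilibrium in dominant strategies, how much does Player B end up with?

For player j, contributing a unit is worthwhile iff 4.9 × (j's share) ≥ 1, i.e. iff j's share is at least 0.2041.
The only share above 0.2041 is Player F's 8/38, contributing 47; the remaining 8 contribute 0. Total contributed: 47.
Player B keeps 47 and receives 4.9 × 47 × 1/38 = 6.06 from the shared codebase effort, for a payoff of 53.06.

53.06 hours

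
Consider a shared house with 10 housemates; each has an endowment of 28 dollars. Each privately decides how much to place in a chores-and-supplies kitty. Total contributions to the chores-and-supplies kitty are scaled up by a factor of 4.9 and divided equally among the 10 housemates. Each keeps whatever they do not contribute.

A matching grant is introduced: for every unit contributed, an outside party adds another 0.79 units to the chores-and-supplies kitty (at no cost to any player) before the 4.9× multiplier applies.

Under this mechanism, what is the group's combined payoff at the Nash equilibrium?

280.00 dollars

With the mechanism, a contributed unit returns 4.9 × 1.79 / 10 = 0.8771 per unit of net cost — still below 1 — so contributing 0 remains dominant for every player.
Everyone keeps their endowment and the group total is 10 × 28 = 280.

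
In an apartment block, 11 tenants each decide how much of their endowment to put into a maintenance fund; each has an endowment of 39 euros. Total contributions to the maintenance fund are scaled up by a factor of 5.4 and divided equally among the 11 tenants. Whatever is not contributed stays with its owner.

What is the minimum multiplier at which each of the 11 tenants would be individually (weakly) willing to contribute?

A contributed unit returns (multiplier)/11 to its contributor.
This reaches 1 exactly when the multiplier is 11.

11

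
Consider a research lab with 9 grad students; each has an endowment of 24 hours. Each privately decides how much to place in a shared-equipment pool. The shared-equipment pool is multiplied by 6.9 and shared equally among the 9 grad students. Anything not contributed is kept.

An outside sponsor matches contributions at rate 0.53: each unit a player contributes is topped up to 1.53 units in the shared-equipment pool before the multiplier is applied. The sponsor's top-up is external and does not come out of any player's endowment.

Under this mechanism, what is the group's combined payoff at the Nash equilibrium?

Under the mechanism each unit contributed yields 6.9 × 1.53 / 9 = 1.1730 back to its contributor per unit of net cost, which exceeds 1, making full contribution the dominant choice for everyone.
At the Nash equilibrium everyone contributes 24. Group total payoff = 6.9 × 1.53 × 216 = 2280.31.

2280.31 hours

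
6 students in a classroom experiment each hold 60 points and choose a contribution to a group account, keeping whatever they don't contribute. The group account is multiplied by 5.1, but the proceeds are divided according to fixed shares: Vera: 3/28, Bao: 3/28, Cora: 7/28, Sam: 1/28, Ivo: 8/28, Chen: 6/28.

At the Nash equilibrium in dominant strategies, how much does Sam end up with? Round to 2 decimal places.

A player with share s gets back 5.1·s per unit contributed, so full contribution is dominant for anyone with s > 1/5.1 = 0.1961 and zero contribution is dominant for anyone below.
The shares above 0.1961 belong to Cora, Ivo and Chen, contributing 60 each; the remaining 3 contribute 0. Total contributed: 180.
Sam keeps 60 and receives 5.1 × 180 × 1/28 = 32.79 from the group account, for a payoff of 92.79.

92.79 points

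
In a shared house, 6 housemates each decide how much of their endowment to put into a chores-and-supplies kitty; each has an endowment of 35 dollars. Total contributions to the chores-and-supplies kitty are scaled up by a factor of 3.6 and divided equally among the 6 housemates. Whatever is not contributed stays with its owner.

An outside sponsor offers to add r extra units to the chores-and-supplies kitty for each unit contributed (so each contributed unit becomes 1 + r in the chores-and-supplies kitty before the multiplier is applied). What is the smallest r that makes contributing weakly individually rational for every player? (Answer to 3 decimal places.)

0.667

With matching at rate r, one contributed unit becomes (1 + r) in the chores-and-supplies kitty and returns 3.6 × (1 + r) / 6 to the contributor.
Setting this equal to 1: 1 + r = 6/3.6 = 1.6667.
So the minimum matching rate is r = 1.6667 − 1 = 0.667.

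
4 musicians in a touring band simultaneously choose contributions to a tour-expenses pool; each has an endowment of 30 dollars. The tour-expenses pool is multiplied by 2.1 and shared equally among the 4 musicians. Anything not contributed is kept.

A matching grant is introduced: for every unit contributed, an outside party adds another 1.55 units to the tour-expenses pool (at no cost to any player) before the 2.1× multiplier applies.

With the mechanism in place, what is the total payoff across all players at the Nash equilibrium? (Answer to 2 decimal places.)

642.60 dollars

Under the mechanism each unit contributed yields 2.1 × 2.55 / 4 = 1.3388 back to its contributor per unit of net cost, which exceeds 1, making full contribution the dominant choice for everyone.
At the Nash equilibrium everyone contributes 30. Group total payoff = 2.1 × 2.55 × 120 = 642.60.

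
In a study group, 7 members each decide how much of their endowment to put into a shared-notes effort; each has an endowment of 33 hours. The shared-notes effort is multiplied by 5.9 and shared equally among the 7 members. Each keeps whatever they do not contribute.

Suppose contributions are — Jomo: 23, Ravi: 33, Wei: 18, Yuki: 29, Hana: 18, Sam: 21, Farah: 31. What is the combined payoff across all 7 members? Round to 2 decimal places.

1078.70 hours

Total contributed: 23 + 33 + 18 + 29 + 18 + 21 + 31 = 173; total kept: 7 × 33 − 173 = 58.
The shared-notes effort pays out 5.9 × 173 = 1020.70 in aggregate.
Group total = 58 + 1020.70 = 1078.70.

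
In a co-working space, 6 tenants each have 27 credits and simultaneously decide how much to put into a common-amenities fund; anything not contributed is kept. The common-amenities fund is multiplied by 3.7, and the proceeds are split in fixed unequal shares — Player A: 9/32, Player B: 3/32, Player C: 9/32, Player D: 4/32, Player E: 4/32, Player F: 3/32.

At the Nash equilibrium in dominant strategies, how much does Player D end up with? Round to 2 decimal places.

For player j, contributing a unit is worthwhile iff 3.7 × (j's share) ≥ 1, i.e. iff j's share is at least 0.2703.
Player A and Player C clear that bar, contributing 27 each; the remaining 4 contribute 0. Total contributed: 54.
Player D keeps 27 and receives 3.7 × 54 × 4/32 = 24.98 from the common-amenities fund, for a payoff of 51.98.

51.98 credits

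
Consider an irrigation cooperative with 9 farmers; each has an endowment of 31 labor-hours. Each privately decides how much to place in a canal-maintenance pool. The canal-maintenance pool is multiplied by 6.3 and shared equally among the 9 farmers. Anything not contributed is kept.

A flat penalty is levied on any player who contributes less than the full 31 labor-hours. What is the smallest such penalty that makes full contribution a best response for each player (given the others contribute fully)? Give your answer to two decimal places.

9.30 labor-hours

Given the others contribute fully, the best deviation is to contribute 0 (any partial contribution still incurs the fine and gives up units whose private return 0.7000 is below 1).
Deviating from 31 to 0 saves 31 labor-hours but forfeits the deviator's share of the drop in the canal-maintenance pool: 6.3/9 × 31 = 21.70.
So the deviation gain is 31 − 21.70 = 9.30, and the fine must be at least 9.30 labor-hours to wipe it out.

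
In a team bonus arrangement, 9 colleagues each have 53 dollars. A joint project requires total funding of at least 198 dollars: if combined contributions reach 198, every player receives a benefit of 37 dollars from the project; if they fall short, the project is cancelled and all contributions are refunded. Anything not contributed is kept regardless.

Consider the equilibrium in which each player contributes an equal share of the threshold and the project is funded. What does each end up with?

68 dollars

Equal share of the threshold: 198/9 = 22.
At this profile no one gains by cutting their contribution: any cut drops the total below 198, the project is cancelled, contributions are refunded, and the deviator ends with 53, which is less than 53 − 22 + 37 = 68. Contributing more than 22 just wastes the excess. So contributing exactly 22 is a best response.
Each player's payoff: 53 − 22 + 37 = 68.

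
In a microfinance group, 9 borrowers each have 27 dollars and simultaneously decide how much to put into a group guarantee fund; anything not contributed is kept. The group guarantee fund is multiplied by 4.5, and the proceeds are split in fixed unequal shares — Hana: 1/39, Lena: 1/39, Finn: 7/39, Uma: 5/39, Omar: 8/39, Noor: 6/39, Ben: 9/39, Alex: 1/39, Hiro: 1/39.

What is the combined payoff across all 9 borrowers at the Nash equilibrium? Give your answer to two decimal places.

337.50 dollars

A player with share s gets back 4.5·s per unit contributed, so full contribution is dominant for anyone with s > 1/4.5 = 0.2222 and zero contribution is dominant for anyone below.
Ben alone (share 9/39) is above the threshold, contributing 27; the remaining 8 contribute 0. Total contributed: 27.
The group guarantee fund pays out 4.5 × 27 = 121.50 in total (split across the unequal shares, but the aggregate is all that matters for the group sum).
The 8 free-riders keep 27 each, adding 216. Group total = 216 + 121.50 = 337.50.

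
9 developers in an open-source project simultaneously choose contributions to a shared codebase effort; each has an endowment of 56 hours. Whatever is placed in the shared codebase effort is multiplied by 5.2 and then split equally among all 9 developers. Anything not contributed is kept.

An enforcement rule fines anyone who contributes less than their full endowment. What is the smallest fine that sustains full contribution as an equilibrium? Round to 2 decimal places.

Given the others contribute fully, the best deviation is to contribute 0 (any partial contribution still incurs the fine and gives up units whose private return 0.5778 is below 1).
Deviating from 56 to 0 saves 56 hours but forfeits the deviator's share of the drop in the shared codebase effort: 5.2/9 × 56 = 32.36.
So the deviation gain is 56 − 32.36 = 23.64, and the fine must be at least 23.64 hours to wipe it out.

23.64 hours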